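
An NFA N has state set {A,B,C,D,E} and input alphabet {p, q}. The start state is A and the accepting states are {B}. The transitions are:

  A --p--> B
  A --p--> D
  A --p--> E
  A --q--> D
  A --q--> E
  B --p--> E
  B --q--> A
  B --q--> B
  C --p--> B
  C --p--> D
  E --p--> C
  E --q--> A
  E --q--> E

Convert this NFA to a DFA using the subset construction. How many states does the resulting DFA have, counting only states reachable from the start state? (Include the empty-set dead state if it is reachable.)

15

Start state of the DFA: {A}.
{A} --p--> {B,D,E}  [new]
{A} --q--> {D,E}  [new]
{B,D,E} --p--> {C,E}  [new]
{B,D,E} --q--> {A,B,E}  [new]
{D,E} --p--> {C}  [new]
{D,E} --q--> {A,E}  [new]
{C,E} --p--> {B,C,D}  [new]
{C,E} --q--> {A,E}  [seen]
{A,B,E} --p--> {B,C,D,E}  [new]
{A,B,E} --q--> {A,B,D,E}  [new]
{C} --p--> {B,D}  [new]
{C} --q--> ∅  [new]
{A,E} --p--> {B,C,D,E}  [seen]
{A,E} --q--> {A,D,E}  [new]
{B,C,D} --p--> {B,D,E}  [seen]
{B,C,D} --q--> {A,B}  [new]
{B,C,D,E} --p--> {B,C,D,E}  [seen]
{B,C,D,E} --q--> {A,B,E}  [seen]
{A,B,D,E} --p--> {B,C,D,E}  [seen]
{A,B,D,E} --q--> {A,B,D,E}  [seen]
{B,D} --p--> {E}  [new]
{B,D} --q--> {A,B}  [seen]
∅ --p--> ∅  [seen]
∅ --q--> ∅  [seen]
{A,D,E} --p--> {B,C,D,E}  [seen]
{A,D,E} --q--> {A,D,E}  [seen]
{A,B} --p--> {B,D,E}  [seen]
{A,B} --q--> {A,B,D,E}  [seen]
{E} --p--> {C}  [seen]
{E} --q--> {A,E}  [seen]
Reachable DFA states: {A}, {B,D,E}, {D,E}, {C,E}, {A,B,E}, {C}, {A,E}, {B,C,D}, {B,C,D,E}, {A,B,D,E}, {B,D}, ∅, {A,D,E}, {A,B}, {E}.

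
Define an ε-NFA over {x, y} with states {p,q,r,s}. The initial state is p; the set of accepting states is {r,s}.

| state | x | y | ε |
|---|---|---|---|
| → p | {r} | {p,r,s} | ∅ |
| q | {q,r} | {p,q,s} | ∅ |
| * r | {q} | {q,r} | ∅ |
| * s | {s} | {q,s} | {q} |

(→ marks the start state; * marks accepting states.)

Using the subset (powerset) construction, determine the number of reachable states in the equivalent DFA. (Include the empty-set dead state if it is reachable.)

7

Start state of the DFA: {p} (ε-closure of the NFA start).
{p} --x--> {r}  [new]
{p} --y--> {p,q,r,s}  [new]
{r} --x--> {q}  [new]
{r} --y--> {q,r}  [new]
{p,q,r,s} --x--> {q,r,s}  [new]
{p,q,r,s} --y--> {p,q,r,s}  [seen]
{q} --x--> {q,r}  [seen]
{q} --y--> {p,q,s}  [new]
{q,r} --x--> {q,r}  [seen]
{q,r} --y--> {p,q,r,s}  [seen]
{q,r,s} --x--> {q,r,s}  [seen]
{q,r,s} --y--> {p,q,r,s}  [seen]
{p,q,s} --x--> {q,r,s}  [seen]
{p,q,s} --y--> {p,q,r,s}  [seen]
Reachable DFA states: {p}, {r}, {p,q,r,s}, {q}, {q,r}, {q,r,s}, {p,q,s}.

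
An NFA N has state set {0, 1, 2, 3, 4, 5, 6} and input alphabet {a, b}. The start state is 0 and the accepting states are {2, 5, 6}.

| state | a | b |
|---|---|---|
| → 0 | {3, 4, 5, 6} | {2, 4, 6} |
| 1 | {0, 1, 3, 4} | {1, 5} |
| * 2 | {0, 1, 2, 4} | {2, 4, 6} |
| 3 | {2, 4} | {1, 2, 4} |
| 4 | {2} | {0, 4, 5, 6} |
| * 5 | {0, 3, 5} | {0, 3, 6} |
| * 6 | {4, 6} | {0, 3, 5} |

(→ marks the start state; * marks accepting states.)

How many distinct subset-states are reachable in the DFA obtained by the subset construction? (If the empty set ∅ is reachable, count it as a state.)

6

Start state of the DFA: {0}.
{0} --a--> {3, 4, 5, 6}  [new]
{0} --b--> {2, 4, 6}  [new]
{3, 4, 5, 6} --a--> {0, 2, 3, 4, 5, 6}  [new]
{3, 4, 5, 6} --b--> {0, 1, 2, 3, 4, 5, 6}  [new]
{2, 4, 6} --a--> {0, 1, 2, 4, 6}  [new]
{2, 4, 6} --b--> {0, 2, 3, 4, 5, 6}  [seen]
{0, 2, 3, 4, 5, 6} --a--> {0, 1, 2, 3, 4, 5, 6}  [seen]
{0, 2, 3, 4, 5, 6} --b--> {0, 1, 2, 3, 4, 5, 6}  [seen]
{0, 1, 2, 3, 4, 5, 6} --a--> {0, 1, 2, 3, 4, 5, 6}  [seen]
{0, 1, 2, 3, 4, 5, 6} --b--> {0, 1, 2, 3, 4, 5, 6}  [seen]
{0, 1, 2, 4, 6} --a--> {0, 1, 2, 3, 4, 5, 6}  [seen]
{0, 1, 2, 4, 6} --b--> {0, 1, 2, 3, 4, 5, 6}  [seen]
Reachable DFA states: {0}, {3, 4, 5, 6}, {2, 4, 6}, {0, 2, 3, 4, 5, 6}, {0, 1, 2, 3, 4, 5, 6}, {0, 1, 2, 4, 6}.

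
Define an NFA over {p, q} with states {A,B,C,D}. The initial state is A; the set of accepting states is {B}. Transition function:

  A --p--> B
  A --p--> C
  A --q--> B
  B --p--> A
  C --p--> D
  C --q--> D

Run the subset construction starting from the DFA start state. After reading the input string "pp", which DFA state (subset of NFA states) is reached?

{A,D}

Start: {A}.
δ(A,p) = {B,C}.
Union: {B,C}.
After p: {B,C}.
δ(B,p) = {A}; δ(C,p) = {D}.
Union: {A,D}.
After p: {A,D}.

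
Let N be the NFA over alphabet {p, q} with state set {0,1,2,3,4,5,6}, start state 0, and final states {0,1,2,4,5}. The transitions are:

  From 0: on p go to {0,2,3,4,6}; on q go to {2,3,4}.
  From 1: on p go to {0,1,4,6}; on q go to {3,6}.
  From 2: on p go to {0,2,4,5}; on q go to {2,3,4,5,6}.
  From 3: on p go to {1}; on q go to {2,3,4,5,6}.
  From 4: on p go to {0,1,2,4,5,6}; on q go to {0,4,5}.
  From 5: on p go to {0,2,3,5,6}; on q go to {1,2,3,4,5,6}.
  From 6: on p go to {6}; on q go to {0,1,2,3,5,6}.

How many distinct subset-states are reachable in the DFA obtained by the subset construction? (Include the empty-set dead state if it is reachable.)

6

Start state of the DFA: {0}.
{0} --p--> {0,2,3,4,6}  [new]
{0} --q--> {2,3,4}  [new]
{0,2,3,4,6} --p--> {0,1,2,3,4,5,6}  [new]
{0,2,3,4,6} --q--> {0,1,2,3,4,5,6}  [seen]
{2,3,4} --p--> {0,1,2,4,5,6}  [new]
{2,3,4} --q--> {0,2,3,4,5,6}  [new]
{0,1,2,3,4,5,6} --p--> {0,1,2,3,4,5,6}  [seen]
{0,1,2,3,4,5,6} --q--> {0,1,2,3,4,5,6}  [seen]
{0,1,2,4,5,6} --p--> {0,1,2,3,4,5,6}  [seen]
{0,1,2,4,5,6} --q--> {0,1,2,3,4,5,6}  [seen]
{0,2,3,4,5,6} --p--> {0,1,2,3,4,5,6}  [seen]
{0,2,3,4,5,6} --q--> {0,1,2,3,4,5,6}  [seen]
Reachable DFA states: {0}, {0,2,3,4,6}, {2,3,4}, {0,1,2,3,4,5,6}, {0,1,2,4,5,6}, {0,2,3,4,5,6}.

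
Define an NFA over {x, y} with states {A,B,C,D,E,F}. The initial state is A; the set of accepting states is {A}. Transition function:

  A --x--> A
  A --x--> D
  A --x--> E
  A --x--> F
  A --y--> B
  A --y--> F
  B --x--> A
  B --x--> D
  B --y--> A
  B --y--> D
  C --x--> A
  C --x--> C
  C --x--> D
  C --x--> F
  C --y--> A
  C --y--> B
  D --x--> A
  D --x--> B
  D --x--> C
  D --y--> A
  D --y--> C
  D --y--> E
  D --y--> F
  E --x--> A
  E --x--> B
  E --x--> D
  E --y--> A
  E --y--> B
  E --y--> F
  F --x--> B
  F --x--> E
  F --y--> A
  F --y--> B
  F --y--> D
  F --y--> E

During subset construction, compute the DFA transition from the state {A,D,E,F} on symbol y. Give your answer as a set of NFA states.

δ(A,y) = {B,F}; δ(D,y) = {A,C,E,F}; δ(E,y) = {A,B,F}; δ(F,y) = {A,B,D,E}.
Union: {A,B,C,D,E,F}.

{A,B,C,D,E,F}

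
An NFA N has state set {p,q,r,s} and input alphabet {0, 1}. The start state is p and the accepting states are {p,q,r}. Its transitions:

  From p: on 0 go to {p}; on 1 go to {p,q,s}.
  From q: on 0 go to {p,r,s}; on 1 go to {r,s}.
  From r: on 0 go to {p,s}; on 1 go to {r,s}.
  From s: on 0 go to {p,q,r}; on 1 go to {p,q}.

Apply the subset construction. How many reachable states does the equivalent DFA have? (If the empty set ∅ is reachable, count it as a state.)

3

Start state of the DFA: {p}.
{p} --0--> {p}  [seen]
{p} --1--> {p,q,s}  [new]
{p,q,s} --0--> {p,q,r,s}  [new]
{p,q,s} --1--> {p,q,r,s}  [seen]
{p,q,r,s} --0--> {p,q,r,s}  [seen]
{p,q,r,s} --1--> {p,q,r,s}  [seen]
Reachable DFA states: {p}, {p,q,s}, {p,q,r,s}.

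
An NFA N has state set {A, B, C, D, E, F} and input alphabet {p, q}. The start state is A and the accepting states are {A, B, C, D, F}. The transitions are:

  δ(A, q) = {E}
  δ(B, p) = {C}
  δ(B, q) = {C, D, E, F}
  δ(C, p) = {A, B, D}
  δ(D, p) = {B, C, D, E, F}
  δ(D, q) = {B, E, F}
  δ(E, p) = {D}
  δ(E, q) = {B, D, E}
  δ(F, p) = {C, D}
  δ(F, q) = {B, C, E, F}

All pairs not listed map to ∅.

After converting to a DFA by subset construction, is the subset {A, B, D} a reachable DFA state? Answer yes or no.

Start state of the DFA: {A}.
{A} --p--> ∅  [new]
{A} --q--> {E}  [new]
∅ --p--> ∅  [seen]
∅ --q--> ∅  [seen]
{E} --p--> {D}  [new]
{E} --q--> {B, D, E}  [new]
{D} --p--> {B, C, D, E, F}  [new]
{D} --q--> {B, E, F}  [new]
{B, D, E} --p--> {B, C, D, E, F}  [seen]
{B, D, E} --q--> {B, C, D, E, F}  [seen]
{B, C, D, E, F} --p--> {A, B, C, D, E, F}  [new]
{B, C, D, E, F} --q--> {B, C, D, E, F}  [seen]
{B, E, F} --p--> {C, D}  [new]
{B, E, F} --q--> {B, C, D, E, F}  [seen]
{A, B, C, D, E, F} --p--> {A, B, C, D, E, F}  [seen]
{A, B, C, D, E, F} --q--> {B, C, D, E, F}  [seen]
{C, D} --p--> {A, B, C, D, E, F}  [seen]
{C, D} --q--> {B, E, F}  [seen]
Reachable DFA states: {A}, ∅, {E}, {D}, {B, D, E}, {B, C, D, E, F}, {B, E, F}, {A, B, C, D, E, F}, {C, D}.
{A, B, D} is not among them.

no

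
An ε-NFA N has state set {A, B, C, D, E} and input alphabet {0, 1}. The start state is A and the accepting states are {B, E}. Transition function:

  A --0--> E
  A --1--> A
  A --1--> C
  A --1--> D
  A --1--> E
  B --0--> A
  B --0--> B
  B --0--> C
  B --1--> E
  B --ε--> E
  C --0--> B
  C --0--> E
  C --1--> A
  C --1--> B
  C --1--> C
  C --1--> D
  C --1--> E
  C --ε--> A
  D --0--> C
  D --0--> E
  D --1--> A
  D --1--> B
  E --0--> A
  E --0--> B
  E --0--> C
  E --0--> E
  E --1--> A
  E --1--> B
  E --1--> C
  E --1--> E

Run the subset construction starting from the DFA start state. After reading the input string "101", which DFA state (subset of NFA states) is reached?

Start: {A}.
δ(A,1) = {A, C, D, E}.
Union: {A, C, D, E}.
After 1: {A, C, D, E}.
δ(A,0) = {E}; δ(C,0) = {B, E}; δ(D,0) = {C, E}; δ(E,0) = {A, B, C, E}.
Union: {A, B, C, E}.
After 0: {A, B, C, E}.
δ(A,1) = {A, C, D, E}; δ(B,1) = {E}; δ(C,1) = {A, B, C, D, E}; δ(E,1) = {A, B, C, E}.
Union: {A, B, C, D, E}.
After 1: {A, B, C, D, E}.

{A, B, C, D, E}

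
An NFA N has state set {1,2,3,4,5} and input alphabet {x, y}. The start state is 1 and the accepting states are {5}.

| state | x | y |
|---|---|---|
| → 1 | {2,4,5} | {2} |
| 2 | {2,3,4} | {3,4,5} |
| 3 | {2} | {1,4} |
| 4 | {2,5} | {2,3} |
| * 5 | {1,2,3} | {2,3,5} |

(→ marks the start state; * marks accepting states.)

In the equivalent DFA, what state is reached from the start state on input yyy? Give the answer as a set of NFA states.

{1,2,3,4,5}

Start: {1}.
δ(1,y) = {2}.
Union: {2}.
After y: {2}.
δ(2,y) = {3,4,5}.
Union: {3,4,5}.
After y: {3,4,5}.
δ(3,y) = {1,4}; δ(4,y) = {2,3}; δ(5,y) = {2,3,5}.
Union: {1,2,3,4,5}.
After y: {1,2,3,4,5}.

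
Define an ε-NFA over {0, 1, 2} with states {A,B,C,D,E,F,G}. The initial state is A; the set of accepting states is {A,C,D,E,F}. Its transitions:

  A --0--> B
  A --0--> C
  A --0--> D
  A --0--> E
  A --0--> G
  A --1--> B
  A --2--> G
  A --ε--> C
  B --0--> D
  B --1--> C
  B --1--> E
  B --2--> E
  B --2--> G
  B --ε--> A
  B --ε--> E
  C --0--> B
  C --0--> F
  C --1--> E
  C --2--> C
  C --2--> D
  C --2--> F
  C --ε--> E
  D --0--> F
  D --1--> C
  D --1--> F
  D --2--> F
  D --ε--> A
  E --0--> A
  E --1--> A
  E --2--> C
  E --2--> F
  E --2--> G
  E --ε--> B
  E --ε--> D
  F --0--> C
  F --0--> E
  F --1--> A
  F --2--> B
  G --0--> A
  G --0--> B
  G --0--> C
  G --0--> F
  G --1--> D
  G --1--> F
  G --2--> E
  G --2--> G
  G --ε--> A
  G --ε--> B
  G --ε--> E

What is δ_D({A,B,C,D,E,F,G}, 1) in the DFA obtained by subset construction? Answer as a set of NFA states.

{A,B,C,D,E,F}

δ(A,1) = {B}; δ(B,1) = {C,E}; δ(C,1) = {E}; δ(D,1) = {C,F}; δ(E,1) = {A}; δ(F,1) = {A}; δ(G,1) = {D,F}.
Union: {A,B,C,D,E,F}.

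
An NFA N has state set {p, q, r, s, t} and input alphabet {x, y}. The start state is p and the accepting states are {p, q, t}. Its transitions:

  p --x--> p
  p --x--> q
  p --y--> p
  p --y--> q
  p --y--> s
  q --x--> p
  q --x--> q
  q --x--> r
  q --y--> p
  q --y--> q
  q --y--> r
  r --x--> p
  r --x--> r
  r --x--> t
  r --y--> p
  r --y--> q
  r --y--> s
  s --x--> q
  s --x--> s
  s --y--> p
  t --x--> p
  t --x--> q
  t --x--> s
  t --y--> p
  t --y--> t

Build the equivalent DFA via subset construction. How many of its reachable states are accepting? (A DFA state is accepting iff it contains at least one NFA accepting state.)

7

Start state of the DFA: {p}.
{p} --x--> {p, q}  [new]
{p} --y--> {p, q, s}  [new]
{p, q} --x--> {p, q, r}  [new]
{p, q} --y--> {p, q, r, s}  [new]
{p, q, s} --x--> {p, q, r, s}  [seen]
{p, q, s} --y--> {p, q, r, s}  [seen]
{p, q, r} --x--> {p, q, r, t}  [new]
{p, q, r} --y--> {p, q, r, s}  [seen]
{p, q, r, s} --x--> {p, q, r, s, t}  [new]
{p, q, r, s} --y--> {p, q, r, s}  [seen]
{p, q, r, t} --x--> {p, q, r, s, t}  [seen]
{p, q, r, t} --y--> {p, q, r, s, t}  [seen]
{p, q, r, s, t} --x--> {p, q, r, s, t}  [seen]
{p, q, r, s, t} --y--> {p, q, r, s, t}  [seen]
Reachable DFA states: {p}, {p, q}, {p, q, s}, {p, q, r}, {p, q, r, s}, {p, q, r, t}, {p, q, r, s, t}.
Accepting DFA states (contain an NFA accepting state): {p}, {p, q}, {p, q, s}, {p, q, r}, {p, q, r, s}, {p, q, r, t}, {p, q, r, s, t}.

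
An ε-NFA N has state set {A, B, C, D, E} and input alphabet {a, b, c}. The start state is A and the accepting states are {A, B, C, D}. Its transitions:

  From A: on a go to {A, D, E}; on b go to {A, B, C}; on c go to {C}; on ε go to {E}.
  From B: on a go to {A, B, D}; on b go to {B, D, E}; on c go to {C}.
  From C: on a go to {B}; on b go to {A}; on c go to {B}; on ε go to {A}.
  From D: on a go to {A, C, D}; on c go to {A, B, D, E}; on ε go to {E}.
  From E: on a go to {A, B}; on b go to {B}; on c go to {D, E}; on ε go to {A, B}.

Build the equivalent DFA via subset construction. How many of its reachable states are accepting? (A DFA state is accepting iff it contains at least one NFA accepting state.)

Start state of the DFA: {A, B, E} (ε-closure of the NFA start).
{A, B, E} --a--> {A, B, D, E}  [new]
{A, B, E} --b--> {A, B, C, D, E}  [new]
{A, B, E} --c--> {A, B, C, D, E}  [seen]
{A, B, D, E} --a--> {A, B, C, D, E}  [seen]
{A, B, D, E} --b--> {A, B, C, D, E}  [seen]
{A, B, D, E} --c--> {A, B, C, D, E}  [seen]
{A, B, C, D, E} --a--> {A, B, C, D, E}  [seen]
{A, B, C, D, E} --b--> {A, B, C, D, E}  [seen]
{A, B, C, D, E} --c--> {A, B, C, D, E}  [seen]
Reachable DFA states: {A, B, E}, {A, B, D, E}, {A, B, C, D, E}.
Accepting DFA states (contain an NFA accepting state): {A, B, E}, {A, B, D, E}, {A, B, C, D, E}.

3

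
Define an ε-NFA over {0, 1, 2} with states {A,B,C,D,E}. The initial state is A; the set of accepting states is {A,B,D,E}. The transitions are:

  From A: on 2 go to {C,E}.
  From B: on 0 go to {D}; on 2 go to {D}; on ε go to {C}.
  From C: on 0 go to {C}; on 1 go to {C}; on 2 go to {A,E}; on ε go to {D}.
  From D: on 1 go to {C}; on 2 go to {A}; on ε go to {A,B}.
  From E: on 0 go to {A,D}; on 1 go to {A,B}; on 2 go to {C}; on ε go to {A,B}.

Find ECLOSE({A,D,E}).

{A,B,C,D,E}

Begin with {A,D,E}.
D →ε {A,B}; add B.
B →ε {C}; add C.
ε-closure = {A,B,C,D,E}.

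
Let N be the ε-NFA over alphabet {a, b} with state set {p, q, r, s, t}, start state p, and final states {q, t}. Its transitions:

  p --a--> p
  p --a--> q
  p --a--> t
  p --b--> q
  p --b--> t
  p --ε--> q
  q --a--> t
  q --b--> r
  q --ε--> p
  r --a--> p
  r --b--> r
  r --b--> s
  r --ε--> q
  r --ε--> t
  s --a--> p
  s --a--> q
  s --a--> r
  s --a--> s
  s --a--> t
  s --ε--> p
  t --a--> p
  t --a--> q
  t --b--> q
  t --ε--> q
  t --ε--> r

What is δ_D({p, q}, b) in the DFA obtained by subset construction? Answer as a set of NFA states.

{p, q, r, t}

δ(p,b) = {q, t}; δ(q,b) = {r}.
Union: {q, r, t}.
ε-closure gives {p, q, r, t}.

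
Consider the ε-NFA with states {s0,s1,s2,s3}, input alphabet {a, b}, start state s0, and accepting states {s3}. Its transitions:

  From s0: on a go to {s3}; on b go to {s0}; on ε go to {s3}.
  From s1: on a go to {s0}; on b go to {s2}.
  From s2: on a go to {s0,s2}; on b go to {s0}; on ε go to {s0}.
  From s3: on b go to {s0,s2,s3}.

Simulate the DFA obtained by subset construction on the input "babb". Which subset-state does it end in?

{s0,s2,s3}

Start: {s0,s3}.
δ(s0,b) = {s0}; δ(s3,b) = {s0,s2,s3}.
Union: {s0,s2,s3}.
After b: {s0,s2,s3}.
δ(s0,a) = {s3}; δ(s2,a) = {s0,s2}; δ(s3,a) = ∅.
Union: {s0,s2,s3}.
After a: {s0,s2,s3}.
δ(s0,b) = {s0}; δ(s2,b) = {s0}; δ(s3,b) = {s0,s2,s3}.
Union: {s0,s2,s3}.
After b: {s0,s2,s3}.
δ(s0,b) = {s0}; δ(s2,b) = {s0}; δ(s3,b) = {s0,s2,s3}.
Union: {s0,s2,s3}.
After b: {s0,s2,s3}.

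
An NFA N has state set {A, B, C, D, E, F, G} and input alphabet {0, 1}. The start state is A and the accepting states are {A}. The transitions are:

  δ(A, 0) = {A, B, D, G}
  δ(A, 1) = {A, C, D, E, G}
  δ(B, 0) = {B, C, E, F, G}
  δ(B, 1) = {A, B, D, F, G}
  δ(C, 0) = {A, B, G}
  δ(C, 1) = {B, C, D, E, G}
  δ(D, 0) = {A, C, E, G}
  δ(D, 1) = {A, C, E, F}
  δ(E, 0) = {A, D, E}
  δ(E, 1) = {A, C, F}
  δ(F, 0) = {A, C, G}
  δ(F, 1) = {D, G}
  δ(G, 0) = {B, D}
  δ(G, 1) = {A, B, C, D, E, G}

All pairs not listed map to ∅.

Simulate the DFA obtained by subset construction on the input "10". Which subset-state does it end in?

Start: {A}.
δ(A,1) = {A, C, D, E, G}.
Union: {A, C, D, E, G}.
After 1: {A, C, D, E, G}.
δ(A,0) = {A, B, D, G}; δ(C,0) = {A, B, G}; δ(D,0) = {A, C, E, G}; δ(E,0) = {A, D, E}; δ(G,0) = {B, D}.
Union: {A, B, C, D, E, G}.
After 0: {A, B, C, D, E, G}.

{A, B, C, D, E, G}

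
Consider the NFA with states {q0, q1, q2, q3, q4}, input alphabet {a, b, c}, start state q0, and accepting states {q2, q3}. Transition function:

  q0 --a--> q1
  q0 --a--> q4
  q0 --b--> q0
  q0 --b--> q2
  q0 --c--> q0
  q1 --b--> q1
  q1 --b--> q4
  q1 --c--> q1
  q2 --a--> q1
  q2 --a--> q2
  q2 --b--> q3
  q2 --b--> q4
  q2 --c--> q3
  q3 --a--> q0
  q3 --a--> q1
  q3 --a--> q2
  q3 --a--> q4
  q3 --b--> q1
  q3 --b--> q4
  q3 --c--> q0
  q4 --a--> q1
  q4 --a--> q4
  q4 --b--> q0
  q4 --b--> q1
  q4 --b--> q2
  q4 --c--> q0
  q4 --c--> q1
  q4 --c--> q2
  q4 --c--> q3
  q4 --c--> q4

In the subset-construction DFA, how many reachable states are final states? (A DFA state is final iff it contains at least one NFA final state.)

Start state of the DFA: {q0}.
{q0} --a--> {q1, q4}  [new]
{q0} --b--> {q0, q2}  [new]
{q0} --c--> {q0}  [seen]
{q1, q4} --a--> {q1, q4}  [seen]
{q1, q4} --b--> {q0, q1, q2, q4}  [new]
{q1, q4} --c--> {q0, q1, q2, q3, q4}  [new]
{q0, q2} --a--> {q1, q2, q4}  [new]
{q0, q2} --b--> {q0, q2, q3, q4}  [new]
{q0, q2} --c--> {q0, q3}  [new]
{q0, q1, q2, q4} --a--> {q1, q2, q4}  [seen]
{q0, q1, q2, q4} --b--> {q0, q1, q2, q3, q4}  [seen]
{q0, q1, q2, q4} --c--> {q0, q1, q2, q3, q4}  [seen]
{q0, q1, q2, q3, q4} --a--> {q0, q1, q2, q4}  [seen]
{q0, q1, q2, q3, q4} --b--> {q0, q1, q2, q3, q4}  [seen]
{q0, q1, q2, q3, q4} --c--> {q0, q1, q2, q3, q4}  [seen]
{q1, q2, q4} --a--> {q1, q2, q4}  [seen]
{q1, q2, q4} --b--> {q0, q1, q2, q3, q4}  [seen]
{q1, q2, q4} --c--> {q0, q1, q2, q3, q4}  [seen]
{q0, q2, q3, q4} --a--> {q0, q1, q2, q4}  [seen]
{q0, q2, q3, q4} --b--> {q0, q1, q2, q3, q4}  [seen]
{q0, q2, q3, q4} --c--> {q0, q1, q2, q3, q4}  [seen]
{q0, q3} --a--> {q0, q1, q2, q4}  [seen]
{q0, q3} --b--> {q0, q1, q2, q4}  [seen]
{q0, q3} --c--> {q0}  [seen]
Reachable DFA states: {q0}, {q1, q4}, {q0, q2}, {q0, q1, q2, q4}, {q0, q1, q2, q3, q4}, {q1, q2, q4}, {q0, q2, q3, q4}, {q0, q3}.
Accepting DFA states (contain an NFA accepting state): {q0, q2}, {q0, q1, q2, q4}, {q0, q1, q2, q3, q4}, {q1, q2, q4}, {q0, q2, q3, q4}, {q0, q3}.

6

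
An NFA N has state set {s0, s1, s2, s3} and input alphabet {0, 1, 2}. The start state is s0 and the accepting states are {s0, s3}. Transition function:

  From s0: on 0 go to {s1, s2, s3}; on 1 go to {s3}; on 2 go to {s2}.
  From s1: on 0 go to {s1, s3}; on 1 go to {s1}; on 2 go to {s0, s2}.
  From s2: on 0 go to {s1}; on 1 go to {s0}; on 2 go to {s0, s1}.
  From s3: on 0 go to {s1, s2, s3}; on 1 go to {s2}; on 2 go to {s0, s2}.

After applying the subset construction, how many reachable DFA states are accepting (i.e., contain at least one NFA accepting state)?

Start state of the DFA: {s0}.
{s0} --0--> {s1, s2, s3}  [new]
{s0} --1--> {s3}  [new]
{s0} --2--> {s2}  [new]
{s1, s2, s3} --0--> {s1, s2, s3}  [seen]
{s1, s2, s3} --1--> {s0, s1, s2}  [new]
{s1, s2, s3} --2--> {s0, s1, s2}  [seen]
{s3} --0--> {s1, s2, s3}  [seen]
{s3} --1--> {s2}  [seen]
{s3} --2--> {s0, s2}  [new]
{s2} --0--> {s1}  [new]
{s2} --1--> {s0}  [seen]
{s2} --2--> {s0, s1}  [new]
{s0, s1, s2} --0--> {s1, s2, s3}  [seen]
{s0, s1, s2} --1--> {s0, s1, s3}  [new]
{s0, s1, s2} --2--> {s0, s1, s2}  [seen]
{s0, s2} --0--> {s1, s2, s3}  [seen]
{s0, s2} --1--> {s0, s3}  [new]
{s0, s2} --2--> {s0, s1, s2}  [seen]
{s1} --0--> {s1, s3}  [new]
{s1} --1--> {s1}  [seen]
{s1} --2--> {s0, s2}  [seen]
{s0, s1} --0--> {s1, s2, s3}  [seen]
{s0, s1} --1--> {s1, s3}  [seen]
{s0, s1} --2--> {s0, s2}  [seen]
{s0, s1, s3} --0--> {s1, s2, s3}  [seen]
{s0, s1, s3} --1--> {s1, s2, s3}  [seen]
{s0, s1, s3} --2--> {s0, s2}  [seen]
{s0, s3} --0--> {s1, s2, s3}  [seen]
{s0, s3} --1--> {s2, s3}  [new]
{s0, s3} --2--> {s0, s2}  [seen]
{s1, s3} --0--> {s1, s2, s3}  [seen]
{s1, s3} --1--> {s1, s2}  [new]
{s1, s3} --2--> {s0, s2}  [seen]
{s2, s3} --0--> {s1, s2, s3}  [seen]
{s2, s3} --1--> {s0, s2}  [seen]
{s2, s3} --2--> {s0, s1, s2}  [seen]
{s1, s2} --0--> {s1, s3}  [seen]
{s1, s2} --1--> {s0, s1}  [seen]
{s1, s2} --2--> {s0, s1, s2}  [seen]
Reachable DFA states: {s0}, {s1, s2, s3}, {s3}, {s2}, {s0, s1, s2}, {s0, s2}, {s1}, {s0, s1}, {s0, s1, s3}, {s0, s3}, {s1, s3}, {s2, s3}, {s1, s2}.
Accepting DFA states (contain an NFA accepting state): {s0}, {s1, s2, s3}, {s3}, {s0, s1, s2}, {s0, s2}, {s0, s1}, {s0, s1, s3}, {s0, s3}, {s1, s3}, {s2, s3}.

10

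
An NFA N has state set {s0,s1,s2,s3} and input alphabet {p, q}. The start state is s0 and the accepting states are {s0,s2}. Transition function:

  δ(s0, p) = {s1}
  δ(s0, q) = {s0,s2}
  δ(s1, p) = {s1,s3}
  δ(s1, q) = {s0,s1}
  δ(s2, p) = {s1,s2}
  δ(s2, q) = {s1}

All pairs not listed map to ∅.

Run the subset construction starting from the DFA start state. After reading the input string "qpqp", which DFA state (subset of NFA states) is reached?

Start: {s0}.
δ(s0,q) = {s0,s2}.
Union: {s0,s2}.
After q: {s0,s2}.
δ(s0,p) = {s1}; δ(s2,p) = {s1,s2}.
Union: {s1,s2}.
After p: {s1,s2}.
δ(s1,q) = {s0,s1}; δ(s2,q) = {s1}.
Union: {s0,s1}.
After q: {s0,s1}.
δ(s0,p) = {s1}; δ(s1,p) = {s1,s3}.
Union: {s1,s3}.
After p: {s1,s3}.

{s1,s3}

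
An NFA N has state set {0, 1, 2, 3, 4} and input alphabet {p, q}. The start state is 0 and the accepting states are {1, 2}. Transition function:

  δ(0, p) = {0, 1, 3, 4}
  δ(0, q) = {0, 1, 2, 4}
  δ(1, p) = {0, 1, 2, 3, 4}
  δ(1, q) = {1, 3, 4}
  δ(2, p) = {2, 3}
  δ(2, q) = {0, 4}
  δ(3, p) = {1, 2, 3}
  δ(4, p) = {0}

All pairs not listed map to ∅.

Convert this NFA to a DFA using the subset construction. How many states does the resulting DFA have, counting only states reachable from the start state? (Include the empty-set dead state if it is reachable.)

Start state of the DFA: {0}.
{0} --p--> {0, 1, 3, 4}  [new]
{0} --q--> {0, 1, 2, 4}  [new]
{0, 1, 3, 4} --p--> {0, 1, 2, 3, 4}  [new]
{0, 1, 3, 4} --q--> {0, 1, 2, 3, 4}  [seen]
{0, 1, 2, 4} --p--> {0, 1, 2, 3, 4}  [seen]
{0, 1, 2, 4} --q--> {0, 1, 2, 3, 4}  [seen]
{0, 1, 2, 3, 4} --p--> {0, 1, 2, 3, 4}  [seen]
{0, 1, 2, 3, 4} --q--> {0, 1, 2, 3, 4}  [seen]
Reachable DFA states: {0}, {0, 1, 3, 4}, {0, 1, 2, 4}, {0, 1, 2, 3, 4}.

4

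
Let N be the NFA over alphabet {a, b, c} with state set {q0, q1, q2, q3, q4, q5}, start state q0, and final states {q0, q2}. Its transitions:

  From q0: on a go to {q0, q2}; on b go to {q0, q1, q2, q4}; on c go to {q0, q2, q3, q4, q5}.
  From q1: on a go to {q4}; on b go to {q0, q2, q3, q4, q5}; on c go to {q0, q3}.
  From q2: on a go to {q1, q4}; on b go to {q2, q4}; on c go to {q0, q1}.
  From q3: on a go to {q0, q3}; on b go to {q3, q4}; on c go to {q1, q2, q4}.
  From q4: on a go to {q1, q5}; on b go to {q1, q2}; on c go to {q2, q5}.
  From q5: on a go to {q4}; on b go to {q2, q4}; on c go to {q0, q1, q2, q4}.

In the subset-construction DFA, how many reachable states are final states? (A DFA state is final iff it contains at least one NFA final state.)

Start state of the DFA: {q0}.
{q0} --a--> {q0, q2}  [new]
{q0} --b--> {q0, q1, q2, q4}  [new]
{q0} --c--> {q0, q2, q3, q4, q5}  [new]
{q0, q2} --a--> {q0, q1, q2, q4}  [seen]
{q0, q2} --b--> {q0, q1, q2, q4}  [seen]
{q0, q2} --c--> {q0, q1, q2, q3, q4, q5}  [new]
{q0, q1, q2, q4} --a--> {q0, q1, q2, q4, q5}  [new]
{q0, q1, q2, q4} --b--> {q0, q1, q2, q3, q4, q5}  [seen]
{q0, q1, q2, q4} --c--> {q0, q1, q2, q3, q4, q5}  [seen]
{q0, q2, q3, q4, q5} --a--> {q0, q1, q2, q3, q4, q5}  [seen]
{q0, q2, q3, q4, q5} --b--> {q0, q1, q2, q3, q4}  [new]
{q0, q2, q3, q4, q5} --c--> {q0, q1, q2, q3, q4, q5}  [seen]
{q0, q1, q2, q3, q4, q5} --a--> {q0, q1, q2, q3, q4, q5}  [seen]
{q0, q1, q2, q3, q4, q5} --b--> {q0, q1, q2, q3, q4, q5}  [seen]
{q0, q1, q2, q3, q4, q5} --c--> {q0, q1, q2, q3, q4, q5}  [seen]
{q0, q1, q2, q4, q5} --a--> {q0, q1, q2, q4, q5}  [seen]
{q0, q1, q2, q4, q5} --b--> {q0, q1, q2, q3, q4, q5}  [seen]
{q0, q1, q2, q4, q5} --c--> {q0, q1, q2, q3, q4, q5}  [seen]
{q0, q1, q2, q3, q4} --a--> {q0, q1, q2, q3, q4, q5}  [seen]
{q0, q1, q2, q3, q4} --b--> {q0, q1, q2, q3, q4, q5}  [seen]
{q0, q1, q2, q3, q4} --c--> {q0, q1, q2, q3, q4, q5}  [seen]
Reachable DFA states: {q0}, {q0, q2}, {q0, q1, q2, q4}, {q0, q2, q3, q4, q5}, {q0, q1, q2, q3, q4, q5}, {q0, q1, q2, q4, q5}, {q0, q1, q2, q3, q4}.
Accepting DFA states (contain an NFA accepting state): {q0}, {q0, q2}, {q0, q1, q2, q4}, {q0, q2, q3, q4, q5}, {q0, q1, q2, q3, q4, q5}, {q0, q1, q2, q4, q5}, {q0, q1, q2, q3, q4}.

7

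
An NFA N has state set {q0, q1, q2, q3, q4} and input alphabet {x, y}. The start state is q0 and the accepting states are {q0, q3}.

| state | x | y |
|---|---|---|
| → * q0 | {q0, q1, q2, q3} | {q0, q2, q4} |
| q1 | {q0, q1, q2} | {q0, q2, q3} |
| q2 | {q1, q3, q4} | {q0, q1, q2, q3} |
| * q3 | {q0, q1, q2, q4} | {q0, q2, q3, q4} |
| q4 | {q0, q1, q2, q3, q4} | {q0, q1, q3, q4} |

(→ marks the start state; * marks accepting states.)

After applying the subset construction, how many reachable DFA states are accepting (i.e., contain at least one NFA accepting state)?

Start state of the DFA: {q0}.
{q0} --x--> {q0, q1, q2, q3}  [new]
{q0} --y--> {q0, q2, q4}  [new]
{q0, q1, q2, q3} --x--> {q0, q1, q2, q3, q4}  [new]
{q0, q1, q2, q3} --y--> {q0, q1, q2, q3, q4}  [seen]
{q0, q2, q4} --x--> {q0, q1, q2, q3, q4}  [seen]
{q0, q2, q4} --y--> {q0, q1, q2, q3, q4}  [seen]
{q0, q1, q2, q3, q4} --x--> {q0, q1, q2, q3, q4}  [seen]
{q0, q1, q2, q3, q4} --y--> {q0, q1, q2, q3, q4}  [seen]
Reachable DFA states: {q0}, {q0, q1, q2, q3}, {q0, q2, q4}, {q0, q1, q2, q3, q4}.
Accepting DFA states (contain an NFA accepting state): {q0}, {q0, q1, q2, q3}, {q0, q2, q4}, {q0, q1, q2, q3, q4}.

4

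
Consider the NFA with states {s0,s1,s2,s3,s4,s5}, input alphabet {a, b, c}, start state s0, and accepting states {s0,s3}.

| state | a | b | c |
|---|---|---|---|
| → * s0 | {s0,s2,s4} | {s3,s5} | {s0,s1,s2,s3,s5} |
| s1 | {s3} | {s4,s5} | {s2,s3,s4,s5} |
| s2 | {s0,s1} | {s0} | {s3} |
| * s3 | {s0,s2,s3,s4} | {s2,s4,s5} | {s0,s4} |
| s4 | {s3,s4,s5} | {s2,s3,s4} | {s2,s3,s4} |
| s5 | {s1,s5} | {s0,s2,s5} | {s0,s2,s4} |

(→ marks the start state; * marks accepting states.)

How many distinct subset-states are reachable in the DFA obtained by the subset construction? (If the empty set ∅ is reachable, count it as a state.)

Start state of the DFA: {s0}.
{s0} --a--> {s0,s2,s4}  [new]
{s0} --b--> {s3,s5}  [new]
{s0} --c--> {s0,s1,s2,s3,s5}  [new]
{s0,s2,s4} --a--> {s0,s1,s2,s3,s4,s5}  [new]
{s0,s2,s4} --b--> {s0,s2,s3,s4,s5}  [new]
{s0,s2,s4} --c--> {s0,s1,s2,s3,s4,s5}  [seen]
{s3,s5} --a--> {s0,s1,s2,s3,s4,s5}  [seen]
{s3,s5} --b--> {s0,s2,s4,s5}  [new]
{s3,s5} --c--> {s0,s2,s4}  [seen]
{s0,s1,s2,s3,s5} --a--> {s0,s1,s2,s3,s4,s5}  [seen]
{s0,s1,s2,s3,s5} --b--> {s0,s2,s3,s4,s5}  [seen]
{s0,s1,s2,s3,s5} --c--> {s0,s1,s2,s3,s4,s5}  [seen]
{s0,s1,s2,s3,s4,s5} --a--> {s0,s1,s2,s3,s4,s5}  [seen]
{s0,s1,s2,s3,s4,s5} --b--> {s0,s2,s3,s4,s5}  [seen]
{s0,s1,s2,s3,s4,s5} --c--> {s0,s1,s2,s3,s4,s5}  [seen]
{s0,s2,s3,s4,s5} --a--> {s0,s1,s2,s3,s4,s5}  [seen]
{s0,s2,s3,s4,s5} --b--> {s0,s2,s3,s4,s5}  [seen]
{s0,s2,s3,s4,s5} --c--> {s0,s1,s2,s3,s4,s5}  [seen]
{s0,s2,s4,s5} --a--> {s0,s1,s2,s3,s4,s5}  [seen]
{s0,s2,s4,s5} --b--> {s0,s2,s3,s4,s5}  [seen]
{s0,s2,s4,s5} --c--> {s0,s1,s2,s3,s4,s5}  [seen]
Reachable DFA states: {s0}, {s0,s2,s4}, {s3,s5}, {s0,s1,s2,s3,s5}, {s0,s1,s2,s3,s4,s5}, {s0,s2,s3,s4,s5}, {s0,s2,s4,s5}.

7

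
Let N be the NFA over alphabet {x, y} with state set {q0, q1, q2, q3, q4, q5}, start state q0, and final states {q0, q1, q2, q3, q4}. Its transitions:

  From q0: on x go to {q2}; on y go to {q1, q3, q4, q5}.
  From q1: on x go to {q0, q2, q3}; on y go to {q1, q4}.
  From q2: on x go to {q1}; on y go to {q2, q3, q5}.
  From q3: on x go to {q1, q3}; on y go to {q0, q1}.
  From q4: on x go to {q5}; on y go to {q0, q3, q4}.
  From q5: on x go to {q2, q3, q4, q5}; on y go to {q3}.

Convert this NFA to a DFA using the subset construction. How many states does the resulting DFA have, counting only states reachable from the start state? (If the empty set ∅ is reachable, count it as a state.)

Start state of the DFA: {q0}.
{q0} --x--> {q2}  [new]
{q0} --y--> {q1, q3, q4, q5}  [new]
{q2} --x--> {q1}  [new]
{q2} --y--> {q2, q3, q5}  [new]
{q1, q3, q4, q5} --x--> {q0, q1, q2, q3, q4, q5}  [new]
{q1, q3, q4, q5} --y--> {q0, q1, q3, q4}  [new]
{q1} --x--> {q0, q2, q3}  [new]
{q1} --y--> {q1, q4}  [new]
{q2, q3, q5} --x--> {q1, q2, q3, q4, q5}  [new]
{q2, q3, q5} --y--> {q0, q1, q2, q3, q5}  [new]
{q0, q1, q2, q3, q4, q5} --x--> {q0, q1, q2, q3, q4, q5}  [seen]
{q0, q1, q2, q3, q4, q5} --y--> {q0, q1, q2, q3, q4, q5}  [seen]
{q0, q1, q3, q4} --x--> {q0, q1, q2, q3, q5}  [seen]
{q0, q1, q3, q4} --y--> {q0, q1, q3, q4, q5}  [new]
{q0, q2, q3} --x--> {q1, q2, q3}  [new]
{q0, q2, q3} --y--> {q0, q1, q2, q3, q4, q5}  [seen]
{q1, q4} --x--> {q0, q2, q3, q5}  [new]
{q1, q4} --y--> {q0, q1, q3, q4}  [seen]
{q1, q2, q3, q4, q5} --x--> {q0, q1, q2, q3, q4, q5}  [seen]
{q1, q2, q3, q4, q5} --y--> {q0, q1, q2, q3, q4, q5}  [seen]
{q0, q1, q2, q3, q5} --x--> {q0, q1, q2, q3, q4, q5}  [seen]
{q0, q1, q2, q3, q5} --y--> {q0, q1, q2, q3, q4, q5}  [seen]
{q0, q1, q3, q4, q5} --x--> {q0, q1, q2, q3, q4, q5}  [seen]
{q0, q1, q3, q4, q5} --y--> {q0, q1, q3, q4, q5}  [seen]
{q1, q2, q3} --x--> {q0, q1, q2, q3}  [new]
{q1, q2, q3} --y--> {q0, q1, q2, q3, q4, q5}  [seen]
{q0, q2, q3, q5} --x--> {q1, q2, q3, q4, q5}  [seen]
{q0, q2, q3, q5} --y--> {q0, q1, q2, q3, q4, q5}  [seen]
{q0, q1, q2, q3} --x--> {q0, q1, q2, q3}  [seen]
{q0, q1, q2, q3} --y--> {q0, q1, q2, q3, q4, q5}  [seen]
Reachable DFA states: {q0}, {q2}, {q1, q3, q4, q5}, {q1}, {q2, q3, q5}, {q0, q1, q2, q3, q4, q5}, {q0, q1, q3, q4}, {q0, q2, q3}, {q1, q4}, {q1, q2, q3, q4, q5}, {q0, q1, q2, q3, q5}, {q0, q1, q3, q4, q5}, {q1, q2, q3}, {q0, q2, q3, q5}, {q0, q1, q2, q3}.

15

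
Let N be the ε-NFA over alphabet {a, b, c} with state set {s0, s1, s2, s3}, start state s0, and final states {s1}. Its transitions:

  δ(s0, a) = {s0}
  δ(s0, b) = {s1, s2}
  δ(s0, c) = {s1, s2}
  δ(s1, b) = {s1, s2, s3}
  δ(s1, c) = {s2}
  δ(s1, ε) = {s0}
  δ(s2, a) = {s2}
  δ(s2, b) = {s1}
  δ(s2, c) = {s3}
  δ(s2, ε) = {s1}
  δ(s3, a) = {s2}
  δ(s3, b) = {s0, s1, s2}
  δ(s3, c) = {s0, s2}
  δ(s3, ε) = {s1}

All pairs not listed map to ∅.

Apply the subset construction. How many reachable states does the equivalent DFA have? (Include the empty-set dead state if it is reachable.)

Start state of the DFA: {s0} (ε-closure of the NFA start).
{s0} --a--> {s0}  [seen]
{s0} --b--> {s0, s1, s2}  [new]
{s0} --c--> {s0, s1, s2}  [seen]
{s0, s1, s2} --a--> {s0, s1, s2}  [seen]
{s0, s1, s2} --b--> {s0, s1, s2, s3}  [new]
{s0, s1, s2} --c--> {s0, s1, s2, s3}  [seen]
{s0, s1, s2, s3} --a--> {s0, s1, s2}  [seen]
{s0, s1, s2, s3} --b--> {s0, s1, s2, s3}  [seen]
{s0, s1, s2, s3} --c--> {s0, s1, s2, s3}  [seen]
Reachable DFA states: {s0}, {s0, s1, s2}, {s0, s1, s2, s3}.

3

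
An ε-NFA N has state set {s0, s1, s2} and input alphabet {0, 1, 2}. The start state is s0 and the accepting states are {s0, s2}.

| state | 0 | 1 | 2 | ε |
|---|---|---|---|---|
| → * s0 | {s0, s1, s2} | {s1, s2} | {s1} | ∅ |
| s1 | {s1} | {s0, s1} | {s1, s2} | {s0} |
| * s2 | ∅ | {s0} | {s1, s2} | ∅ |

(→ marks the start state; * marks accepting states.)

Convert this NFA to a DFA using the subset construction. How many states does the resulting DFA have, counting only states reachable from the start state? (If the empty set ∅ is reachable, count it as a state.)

3

Start state of the DFA: {s0} (ε-closure of the NFA start).
{s0} --0--> {s0, s1, s2}  [new]
{s0} --1--> {s0, s1, s2}  [seen]
{s0} --2--> {s0, s1}  [new]
{s0, s1, s2} --0--> {s0, s1, s2}  [seen]
{s0, s1, s2} --1--> {s0, s1, s2}  [seen]
{s0, s1, s2} --2--> {s0, s1, s2}  [seen]
{s0, s1} --0--> {s0, s1, s2}  [seen]
{s0, s1} --1--> {s0, s1, s2}  [seen]
{s0, s1} --2--> {s0, s1, s2}  [seen]
Reachable DFA states: {s0}, {s0, s1, s2}, {s0, s1}.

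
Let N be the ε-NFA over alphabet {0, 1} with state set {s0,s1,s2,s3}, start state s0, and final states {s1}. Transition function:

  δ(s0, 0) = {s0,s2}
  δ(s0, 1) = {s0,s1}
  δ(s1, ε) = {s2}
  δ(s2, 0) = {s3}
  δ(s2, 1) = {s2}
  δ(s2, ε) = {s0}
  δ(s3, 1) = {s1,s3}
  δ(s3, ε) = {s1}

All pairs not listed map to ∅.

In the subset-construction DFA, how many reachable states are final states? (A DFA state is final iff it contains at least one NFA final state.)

Start state of the DFA: {s0} (ε-closure of the NFA start).
{s0} --0--> {s0,s2}  [new]
{s0} --1--> {s0,s1,s2}  [new]
{s0,s2} --0--> {s0,s1,s2,s3}  [new]
{s0,s2} --1--> {s0,s1,s2}  [seen]
{s0,s1,s2} --0--> {s0,s1,s2,s3}  [seen]
{s0,s1,s2} --1--> {s0,s1,s2}  [seen]
{s0,s1,s2,s3} --0--> {s0,s1,s2,s3}  [seen]
{s0,s1,s2,s3} --1--> {s0,s1,s2,s3}  [seen]
Reachable DFA states: {s0}, {s0,s2}, {s0,s1,s2}, {s0,s1,s2,s3}.
Accepting DFA states (contain an NFA accepting state): {s0,s1,s2}, {s0,s1,s2,s3}.

2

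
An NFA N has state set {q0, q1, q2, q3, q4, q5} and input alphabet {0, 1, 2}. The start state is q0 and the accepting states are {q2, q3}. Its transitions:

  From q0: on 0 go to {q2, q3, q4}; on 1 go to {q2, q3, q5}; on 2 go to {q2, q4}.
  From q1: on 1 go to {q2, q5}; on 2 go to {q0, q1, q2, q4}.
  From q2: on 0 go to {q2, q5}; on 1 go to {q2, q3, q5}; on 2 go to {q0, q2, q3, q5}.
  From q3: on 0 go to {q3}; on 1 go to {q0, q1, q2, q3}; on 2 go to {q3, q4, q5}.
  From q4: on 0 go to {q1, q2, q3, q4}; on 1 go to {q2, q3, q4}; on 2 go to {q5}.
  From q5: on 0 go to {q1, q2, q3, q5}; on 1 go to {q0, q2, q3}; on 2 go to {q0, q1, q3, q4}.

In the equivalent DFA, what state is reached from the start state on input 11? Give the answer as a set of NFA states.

{q0, q1, q2, q3, q5}

Start: {q0}.
δ(q0,1) = {q2, q3, q5}.
Union: {q2, q3, q5}.
After 1: {q2, q3, q5}.
δ(q2,1) = {q2, q3, q5}; δ(q3,1) = {q0, q1, q2, q3}; δ(q5,1) = {q0, q2, q3}.
Union: {q0, q1, q2, q3, q5}.
After 1: {q0, q1, q2, q3, q5}.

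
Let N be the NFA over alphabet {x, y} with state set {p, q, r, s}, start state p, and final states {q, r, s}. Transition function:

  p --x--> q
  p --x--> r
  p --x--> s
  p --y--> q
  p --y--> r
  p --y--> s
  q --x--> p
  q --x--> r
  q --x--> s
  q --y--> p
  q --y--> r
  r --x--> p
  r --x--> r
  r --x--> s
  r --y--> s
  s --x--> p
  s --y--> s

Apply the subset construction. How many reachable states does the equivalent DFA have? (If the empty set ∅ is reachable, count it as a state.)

Start state of the DFA: {p}.
{p} --x--> {q, r, s}  [new]
{p} --y--> {q, r, s}  [seen]
{q, r, s} --x--> {p, r, s}  [new]
{q, r, s} --y--> {p, r, s}  [seen]
{p, r, s} --x--> {p, q, r, s}  [new]
{p, r, s} --y--> {q, r, s}  [seen]
{p, q, r, s} --x--> {p, q, r, s}  [seen]
{p, q, r, s} --y--> {p, q, r, s}  [seen]
Reachable DFA states: {p}, {q, r, s}, {p, r, s}, {p, q, r, s}.

4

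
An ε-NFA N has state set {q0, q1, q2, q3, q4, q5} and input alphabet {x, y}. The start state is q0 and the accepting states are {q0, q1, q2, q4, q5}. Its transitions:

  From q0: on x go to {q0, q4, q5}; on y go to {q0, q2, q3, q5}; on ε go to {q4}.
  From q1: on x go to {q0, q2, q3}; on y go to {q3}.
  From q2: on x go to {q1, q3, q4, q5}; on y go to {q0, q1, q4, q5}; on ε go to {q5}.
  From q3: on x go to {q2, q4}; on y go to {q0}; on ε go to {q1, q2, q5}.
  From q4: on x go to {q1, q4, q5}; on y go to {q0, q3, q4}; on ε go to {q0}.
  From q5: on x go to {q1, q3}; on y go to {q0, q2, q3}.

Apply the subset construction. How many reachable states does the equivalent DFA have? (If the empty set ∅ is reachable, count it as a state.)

Start state of the DFA: {q0, q4} (ε-closure of the NFA start).
{q0, q4} --x--> {q0, q1, q4, q5}  [new]
{q0, q4} --y--> {q0, q1, q2, q3, q4, q5}  [new]
{q0, q1, q4, q5} --x--> {q0, q1, q2, q3, q4, q5}  [seen]
{q0, q1, q4, q5} --y--> {q0, q1, q2, q3, q4, q5}  [seen]
{q0, q1, q2, q3, q4, q5} --x--> {q0, q1, q2, q3, q4, q5}  [seen]
{q0, q1, q2, q3, q4, q5} --y--> {q0, q1, q2, q3, q4, q5}  [seen]
Reachable DFA states: {q0, q4}, {q0, q1, q4, q5}, {q0, q1, q2, q3, q4, q5}.

3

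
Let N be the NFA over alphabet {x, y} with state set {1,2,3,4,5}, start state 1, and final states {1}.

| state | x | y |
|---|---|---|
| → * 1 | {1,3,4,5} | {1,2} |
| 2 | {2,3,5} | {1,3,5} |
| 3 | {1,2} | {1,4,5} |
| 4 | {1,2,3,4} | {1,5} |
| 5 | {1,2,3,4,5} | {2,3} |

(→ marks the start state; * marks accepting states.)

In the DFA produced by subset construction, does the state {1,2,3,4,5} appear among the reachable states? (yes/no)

Start state of the DFA: {1}.
{1} --x--> {1,3,4,5}  [new]
{1} --y--> {1,2}  [new]
{1,3,4,5} --x--> {1,2,3,4,5}  [new]
{1,3,4,5} --y--> {1,2,3,4,5}  [seen]
{1,2} --x--> {1,2,3,4,5}  [seen]
{1,2} --y--> {1,2,3,5}  [new]
{1,2,3,4,5} --x--> {1,2,3,4,5}  [seen]
{1,2,3,4,5} --y--> {1,2,3,4,5}  [seen]
{1,2,3,5} --x--> {1,2,3,4,5}  [seen]
{1,2,3,5} --y--> {1,2,3,4,5}  [seen]
Reachable DFA states: {1}, {1,3,4,5}, {1,2}, {1,2,3,4,5}, {1,2,3,5}.
{1,2,3,4,5} is among them.

yes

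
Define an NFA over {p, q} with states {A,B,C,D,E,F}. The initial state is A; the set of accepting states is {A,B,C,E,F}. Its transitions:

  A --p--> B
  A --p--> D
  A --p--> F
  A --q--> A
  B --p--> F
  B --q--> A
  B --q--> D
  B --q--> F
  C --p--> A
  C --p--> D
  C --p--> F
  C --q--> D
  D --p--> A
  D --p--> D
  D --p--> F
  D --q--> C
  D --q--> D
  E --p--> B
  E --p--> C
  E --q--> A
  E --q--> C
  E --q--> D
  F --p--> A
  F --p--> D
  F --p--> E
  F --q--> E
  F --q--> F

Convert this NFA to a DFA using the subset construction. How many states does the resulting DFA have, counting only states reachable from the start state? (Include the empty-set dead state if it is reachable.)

5

Start state of the DFA: {A}.
{A} --p--> {B,D,F}  [new]
{A} --q--> {A}  [seen]
{B,D,F} --p--> {A,D,E,F}  [new]
{B,D,F} --q--> {A,C,D,E,F}  [new]
{A,D,E,F} --p--> {A,B,C,D,E,F}  [new]
{A,D,E,F} --q--> {A,C,D,E,F}  [seen]
{A,C,D,E,F} --p--> {A,B,C,D,E,F}  [seen]
{A,C,D,E,F} --q--> {A,C,D,E,F}  [seen]
{A,B,C,D,E,F} --p--> {A,B,C,D,E,F}  [seen]
{A,B,C,D,E,F} --q--> {A,C,D,E,F}  [seen]
Reachable DFA states: {A}, {B,D,F}, {A,D,E,F}, {A,C,D,E,F}, {A,B,C,D,E,F}.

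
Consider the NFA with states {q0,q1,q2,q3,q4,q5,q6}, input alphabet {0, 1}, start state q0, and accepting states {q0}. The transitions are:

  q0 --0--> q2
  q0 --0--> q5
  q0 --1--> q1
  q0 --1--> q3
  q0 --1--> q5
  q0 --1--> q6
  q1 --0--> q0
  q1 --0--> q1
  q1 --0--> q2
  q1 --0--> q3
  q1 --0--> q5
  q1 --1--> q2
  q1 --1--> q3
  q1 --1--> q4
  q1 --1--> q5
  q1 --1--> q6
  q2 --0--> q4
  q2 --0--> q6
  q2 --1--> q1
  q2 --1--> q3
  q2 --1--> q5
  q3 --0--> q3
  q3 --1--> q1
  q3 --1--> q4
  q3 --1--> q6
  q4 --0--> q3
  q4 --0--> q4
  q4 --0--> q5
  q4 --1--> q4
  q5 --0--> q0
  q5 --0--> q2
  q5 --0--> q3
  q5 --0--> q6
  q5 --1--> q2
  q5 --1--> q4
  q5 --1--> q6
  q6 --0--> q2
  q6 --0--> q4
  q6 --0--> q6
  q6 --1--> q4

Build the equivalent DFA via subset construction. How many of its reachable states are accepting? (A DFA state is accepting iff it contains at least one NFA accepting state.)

4

Start state of the DFA: {q0}.
{q0} --0--> {q2,q5}  [new]
{q0} --1--> {q1,q3,q5,q6}  [new]
{q2,q5} --0--> {q0,q2,q3,q4,q6}  [new]
{q2,q5} --1--> {q1,q2,q3,q4,q5,q6}  [new]
{q1,q3,q5,q6} --0--> {q0,q1,q2,q3,q4,q5,q6}  [new]
{q1,q3,q5,q6} --1--> {q1,q2,q3,q4,q5,q6}  [seen]
{q0,q2,q3,q4,q6} --0--> {q2,q3,q4,q5,q6}  [new]
{q0,q2,q3,q4,q6} --1--> {q1,q3,q4,q5,q6}  [new]
{q1,q2,q3,q4,q5,q6} --0--> {q0,q1,q2,q3,q4,q5,q6}  [seen]
{q1,q2,q3,q4,q5,q6} --1--> {q1,q2,q3,q4,q5,q6}  [seen]
{q0,q1,q2,q3,q4,q5,q6} --0--> {q0,q1,q2,q3,q4,q5,q6}  [seen]
{q0,q1,q2,q3,q4,q5,q6} --1--> {q1,q2,q3,q4,q5,q6}  [seen]
{q2,q3,q4,q5,q6} --0--> {q0,q2,q3,q4,q5,q6}  [new]
{q2,q3,q4,q5,q6} --1--> {q1,q2,q3,q4,q5,q6}  [seen]
{q1,q3,q4,q5,q6} --0--> {q0,q1,q2,q3,q4,q5,q6}  [seen]
{q1,q3,q4,q5,q6} --1--> {q1,q2,q3,q4,q5,q6}  [seen]
{q0,q2,q3,q4,q5,q6} --0--> {q0,q2,q3,q4,q5,q6}  [seen]
{q0,q2,q3,q4,q5,q6} --1--> {q1,q2,q3,q4,q5,q6}  [seen]
Reachable DFA states: {q0}, {q2,q5}, {q1,q3,q5,q6}, {q0,q2,q3,q4,q6}, {q1,q2,q3,q4,q5,q6}, {q0,q1,q2,q3,q4,q5,q6}, {q2,q3,q4,q5,q6}, {q1,q3,q4,q5,q6}, {q0,q2,q3,q4,q5,q6}.
Accepting DFA states (contain an NFA accepting state): {q0}, {q0,q2,q3,q4,q6}, {q0,q1,q2,q3,q4,q5,q6}, {q0,q2,q3,q4,q5,q6}.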